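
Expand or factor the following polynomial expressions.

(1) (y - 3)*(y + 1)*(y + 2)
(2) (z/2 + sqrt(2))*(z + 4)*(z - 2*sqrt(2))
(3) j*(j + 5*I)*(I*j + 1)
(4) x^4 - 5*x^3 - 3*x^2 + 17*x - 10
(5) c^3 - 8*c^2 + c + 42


(1) = y^3 - 7*y - 6
(2) = z^3/2 + 2*z^2 - 4*z - 16
(3) = I*j^3 - 4*j^2 + 5*I*j
(4) = (x - 5)*(x - 1)^2*(x + 2)
(5) = (c - 7)*(c - 3)*(c + 2)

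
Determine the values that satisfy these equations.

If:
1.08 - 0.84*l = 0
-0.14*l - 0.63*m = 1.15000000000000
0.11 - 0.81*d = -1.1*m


Then:
d = -2.73
l = 1.29
m = -2.11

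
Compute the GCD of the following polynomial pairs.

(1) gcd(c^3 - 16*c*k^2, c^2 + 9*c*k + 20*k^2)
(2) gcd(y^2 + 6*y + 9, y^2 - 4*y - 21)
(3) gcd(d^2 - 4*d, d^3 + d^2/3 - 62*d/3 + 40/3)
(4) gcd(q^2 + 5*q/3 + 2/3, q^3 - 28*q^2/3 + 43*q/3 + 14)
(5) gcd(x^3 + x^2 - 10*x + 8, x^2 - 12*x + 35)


(1) = c + 4*k
(2) = y + 3
(3) = gcd(d*(d - 4), (d - 4)*(d - 2/3)*(d + 5)) = d - 4
(4) = gcd((q + 2/3)*(q + 1), (q - 7)*(q - 3)*(q + 2/3)) = q + 2/3
(5) = 1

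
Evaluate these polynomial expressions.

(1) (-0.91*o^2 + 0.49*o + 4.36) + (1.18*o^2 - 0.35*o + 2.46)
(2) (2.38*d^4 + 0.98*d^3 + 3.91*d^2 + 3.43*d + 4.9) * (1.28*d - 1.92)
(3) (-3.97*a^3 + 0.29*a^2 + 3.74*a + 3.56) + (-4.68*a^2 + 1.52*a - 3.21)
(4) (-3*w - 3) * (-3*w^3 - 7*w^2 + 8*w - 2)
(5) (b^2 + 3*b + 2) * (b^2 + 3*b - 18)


(1) = 0.27*o^2 + 0.14*o + 6.82
(2) = 3.0464*d^5 - 3.3152*d^4 + 3.1232*d^3 - 3.1168*d^2 - 0.3136*d - 9.408
(3) = -3.97*a^3 - 4.39*a^2 + 5.26*a + 0.35
(4) = 9*w^4 + 30*w^3 - 3*w^2 - 18*w + 6
(5) = b^4 + 6*b^3 - 7*b^2 - 48*b - 36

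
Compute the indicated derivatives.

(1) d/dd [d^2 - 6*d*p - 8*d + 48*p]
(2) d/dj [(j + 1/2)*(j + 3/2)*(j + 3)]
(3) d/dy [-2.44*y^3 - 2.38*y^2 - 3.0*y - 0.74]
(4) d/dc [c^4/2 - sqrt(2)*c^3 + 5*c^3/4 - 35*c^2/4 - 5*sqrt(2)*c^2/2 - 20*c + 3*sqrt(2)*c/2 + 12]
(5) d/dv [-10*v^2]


(1) = 2*d - 6*p - 8
(2) = 3*j^2 + 10*j + 27/4
(3) = -7.32*y^2 - 4.76*y - 3.0
(4) = 2*c^3 - 3*sqrt(2)*c^2 + 15*c^2/4 - 35*c/2 - 5*sqrt(2)*c - 20 + 3*sqrt(2)/2
(5) = -20*v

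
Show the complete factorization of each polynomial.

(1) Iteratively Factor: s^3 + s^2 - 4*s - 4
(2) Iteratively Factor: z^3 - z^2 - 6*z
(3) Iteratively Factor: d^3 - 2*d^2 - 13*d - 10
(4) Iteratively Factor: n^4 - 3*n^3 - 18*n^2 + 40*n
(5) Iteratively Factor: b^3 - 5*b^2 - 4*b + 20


(1) = (s + 1)*(s^2 - 4) = (s + 1)*(s + 2)*(s - 2)
(2) = (z - 3)*(z^2 + 2*z) = z*(z - 3)*(z + 2)
(3) = (d - 5)*(d^2 + 3*d + 2) = (d - 5)*(d + 2)*(d + 1)
(4) = (n + 4)*(n^3 - 7*n^2 + 10*n) = (n - 5)*(n + 4)*(n^2 - 2*n) = (n - 5)*(n - 2)*(n + 4)*(n)
(5) = (b - 5)*(b^2 - 4) = (b - 5)*(b + 2)*(b - 2)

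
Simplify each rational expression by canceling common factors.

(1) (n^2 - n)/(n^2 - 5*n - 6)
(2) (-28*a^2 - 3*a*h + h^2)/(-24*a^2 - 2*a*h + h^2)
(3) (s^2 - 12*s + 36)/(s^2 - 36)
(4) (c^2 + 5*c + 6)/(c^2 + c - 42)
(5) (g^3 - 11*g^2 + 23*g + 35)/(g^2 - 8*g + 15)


(1) = (n^2 - n)/(n^2 - 5*n - 6)
(2) = (7*a - h)/(6*a - h)
(3) = (s - 6)/(s + 6)
(4) = (c^2 + 5*c + 6)/(c^2 + c - 42)
(5) = (g^2 - 6*g - 7)/(g - 3)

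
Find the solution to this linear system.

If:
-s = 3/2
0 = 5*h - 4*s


Then:
h = -6/5
s = -3/2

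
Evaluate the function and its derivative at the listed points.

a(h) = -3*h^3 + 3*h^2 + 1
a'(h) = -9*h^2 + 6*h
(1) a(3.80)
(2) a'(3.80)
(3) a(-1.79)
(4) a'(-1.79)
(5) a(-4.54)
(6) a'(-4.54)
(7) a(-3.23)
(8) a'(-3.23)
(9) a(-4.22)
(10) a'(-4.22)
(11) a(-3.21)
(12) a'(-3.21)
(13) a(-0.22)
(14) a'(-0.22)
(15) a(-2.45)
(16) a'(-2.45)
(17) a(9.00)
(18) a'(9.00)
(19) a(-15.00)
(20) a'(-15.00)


(1) = -120.30
(2) = -107.16
(3) = 27.82
(4) = -39.58
(5) = 343.56
(6) = -212.74
(7) = 133.39
(8) = -113.28
(9) = 279.88
(10) = -185.60
(11) = 131.14
(12) = -112.00
(13) = 1.18
(14) = -1.76
(15) = 63.13
(16) = -68.72
(17) = -1943.00
(18) = -675.00
(19) = 10801.00
(20) = -2115.00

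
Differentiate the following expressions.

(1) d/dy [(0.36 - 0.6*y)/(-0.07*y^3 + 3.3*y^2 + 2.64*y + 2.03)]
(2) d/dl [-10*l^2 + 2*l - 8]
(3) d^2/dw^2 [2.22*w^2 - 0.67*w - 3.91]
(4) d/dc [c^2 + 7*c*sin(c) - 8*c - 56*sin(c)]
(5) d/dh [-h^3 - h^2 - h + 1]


(1) = (-0.084*y^3 + 2.0556*y^2 - 2.376*y - 2.1684)/(0.0049*y^6 - 0.462*y^5 + 10.5204*y^4 + 17.1398*y^3 + 20.3676*y^2 + 10.7184*y + 4.1209)
(2) = 2 - 20*l
(3) = 4.44000000000000
(4) = 7*c*cos(c) + 2*c + 7*sin(c) - 56*cos(c) - 8
(5) = -3*h^2 - 2*h - 1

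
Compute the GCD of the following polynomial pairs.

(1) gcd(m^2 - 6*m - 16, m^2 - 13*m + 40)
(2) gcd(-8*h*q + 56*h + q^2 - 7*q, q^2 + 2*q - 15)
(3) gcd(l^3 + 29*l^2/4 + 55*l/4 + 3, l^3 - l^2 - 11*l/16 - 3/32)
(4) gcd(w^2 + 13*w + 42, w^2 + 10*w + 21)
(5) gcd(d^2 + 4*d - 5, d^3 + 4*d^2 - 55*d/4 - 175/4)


(1) = m - 8
(2) = gcd((-8*h + q)*(q - 7), (q - 3)*(q + 5)) = 1
(3) = l + 1/4
(4) = w + 7
(5) = d + 5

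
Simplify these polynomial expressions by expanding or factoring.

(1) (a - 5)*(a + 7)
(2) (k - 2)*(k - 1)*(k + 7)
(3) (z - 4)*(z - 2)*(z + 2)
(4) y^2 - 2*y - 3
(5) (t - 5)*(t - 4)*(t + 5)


(1) = a^2 + 2*a - 35
(2) = k^3 + 4*k^2 - 19*k + 14
(3) = z^3 - 4*z^2 - 4*z + 16
(4) = (y - 3)*(y + 1)
(5) = t^3 - 4*t^2 - 25*t + 100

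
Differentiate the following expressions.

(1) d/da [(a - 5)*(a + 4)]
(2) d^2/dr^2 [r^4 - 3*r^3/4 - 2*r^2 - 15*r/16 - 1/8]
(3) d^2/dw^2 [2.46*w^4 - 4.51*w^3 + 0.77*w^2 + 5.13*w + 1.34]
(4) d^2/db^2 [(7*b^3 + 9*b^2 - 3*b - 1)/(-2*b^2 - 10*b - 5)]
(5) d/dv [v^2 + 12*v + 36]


(1) = 2*a - 1
(2) = 12*r^2 - 9*r/2 - 4
(3) = 29.52*w^2 - 27.06*w + 1.54
(4) = 6*(-146*b^3 - 256*b^2 - 185*b - 95)/(8*b^6 + 120*b^5 + 660*b^4 + 1600*b^3 + 1650*b^2 + 750*b + 125)
(5) = 2*v + 12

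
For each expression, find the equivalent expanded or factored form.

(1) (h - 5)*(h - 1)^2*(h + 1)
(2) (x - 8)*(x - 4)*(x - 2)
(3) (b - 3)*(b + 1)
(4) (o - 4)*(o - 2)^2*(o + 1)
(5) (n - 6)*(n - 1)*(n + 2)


(1) = h^4 - 6*h^3 + 4*h^2 + 6*h - 5
(2) = x^3 - 14*x^2 + 56*x - 64
(3) = b^2 - 2*b - 3
(4) = o^4 - 7*o^3 + 12*o^2 + 4*o - 16
(5) = n^3 - 5*n^2 - 8*n + 12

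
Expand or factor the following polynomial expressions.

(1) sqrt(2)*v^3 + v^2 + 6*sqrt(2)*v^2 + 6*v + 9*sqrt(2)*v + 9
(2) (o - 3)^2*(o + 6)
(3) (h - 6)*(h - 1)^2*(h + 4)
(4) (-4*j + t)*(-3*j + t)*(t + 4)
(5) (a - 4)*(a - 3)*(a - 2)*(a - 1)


(1) = (v + 3)^2*(sqrt(2)*v + 1)
(2) = o^3 - 27*o + 54
(3) = h^4 - 4*h^3 - 19*h^2 + 46*h - 24
(4) = 12*j^2*t + 48*j^2 - 7*j*t^2 - 28*j*t + t^3 + 4*t^2
(5) = a^4 - 10*a^3 + 35*a^2 - 50*a + 24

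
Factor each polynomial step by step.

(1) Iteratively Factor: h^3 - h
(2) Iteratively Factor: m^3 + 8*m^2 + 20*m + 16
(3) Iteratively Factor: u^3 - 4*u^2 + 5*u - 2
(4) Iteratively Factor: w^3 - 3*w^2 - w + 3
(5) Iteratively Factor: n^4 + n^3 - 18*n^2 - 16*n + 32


(1) = (h - 1)*(h^2 + h) = (h - 1)*(h + 1)*(h)
(2) = (m + 4)*(m^2 + 4*m + 4) = (m + 2)*(m + 4)*(m + 2)
(3) = (u - 1)*(u^2 - 3*u + 2) = (u - 2)*(u - 1)*(u - 1)
(4) = (w - 1)*(w^2 - 2*w - 3) = (w - 1)*(w + 1)*(w - 3)
(5) = (n - 4)*(n^3 + 5*n^2 + 2*n - 8) = (n - 4)*(n + 2)*(n^2 + 3*n - 4) = (n - 4)*(n - 1)*(n + 2)*(n + 4)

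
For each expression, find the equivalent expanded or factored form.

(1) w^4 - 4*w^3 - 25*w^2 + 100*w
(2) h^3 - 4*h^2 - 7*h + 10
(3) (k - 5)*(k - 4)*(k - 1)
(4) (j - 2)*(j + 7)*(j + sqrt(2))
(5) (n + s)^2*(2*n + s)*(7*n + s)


(1) = w*(w - 5)*(w - 4)*(w + 5)
(2) = (h - 5)*(h - 1)*(h + 2)
(3) = k^3 - 10*k^2 + 29*k - 20
(4) = j^3 + sqrt(2)*j^2 + 5*j^2 - 14*j + 5*sqrt(2)*j - 14*sqrt(2)
(5) = 14*n^4 + 37*n^3*s + 33*n^2*s^2 + 11*n*s^3 + s^4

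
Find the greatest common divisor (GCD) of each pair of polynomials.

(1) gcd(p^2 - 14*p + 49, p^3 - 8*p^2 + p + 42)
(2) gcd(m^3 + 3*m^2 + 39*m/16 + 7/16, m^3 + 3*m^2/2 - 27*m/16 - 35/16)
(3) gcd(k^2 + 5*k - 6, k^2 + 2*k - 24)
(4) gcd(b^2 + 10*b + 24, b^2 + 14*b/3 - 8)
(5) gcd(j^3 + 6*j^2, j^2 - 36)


(1) = gcd((p - 7)^2, (p - 7)*(p - 3)*(p + 2)) = p - 7
(2) = gcd((m + 1/4)*(m + 1)*(m + 7/4), (m - 5/4)*(m + 1)*(m + 7/4)) = m^2 + 11*m/4 + 7/4
(3) = gcd((k - 1)*(k + 6), (k - 4)*(k + 6)) = k + 6
(4) = gcd((b + 4)*(b + 6), (b - 4/3)*(b + 6)) = b + 6
(5) = gcd(j^2*(j + 6), (j - 6)*(j + 6)) = j + 6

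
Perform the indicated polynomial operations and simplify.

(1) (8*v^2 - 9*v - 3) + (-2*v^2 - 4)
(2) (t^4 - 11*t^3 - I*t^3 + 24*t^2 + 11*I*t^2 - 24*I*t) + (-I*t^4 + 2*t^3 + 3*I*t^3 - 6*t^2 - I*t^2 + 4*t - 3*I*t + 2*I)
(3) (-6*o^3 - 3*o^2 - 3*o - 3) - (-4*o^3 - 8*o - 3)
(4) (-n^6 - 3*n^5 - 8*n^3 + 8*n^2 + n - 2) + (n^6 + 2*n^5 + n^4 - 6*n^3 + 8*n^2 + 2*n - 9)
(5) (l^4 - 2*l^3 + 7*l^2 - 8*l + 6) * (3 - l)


(1) = 6*v^2 - 9*v - 7
(2) = t^4 - I*t^4 - 9*t^3 + 2*I*t^3 + 18*t^2 + 10*I*t^2 + 4*t - 27*I*t + 2*I
(3) = -2*o^3 - 3*o^2 + 5*o
(4) = -n^5 + n^4 - 14*n^3 + 16*n^2 + 3*n - 11
(5) = -l^5 + 5*l^4 - 13*l^3 + 29*l^2 - 30*l + 18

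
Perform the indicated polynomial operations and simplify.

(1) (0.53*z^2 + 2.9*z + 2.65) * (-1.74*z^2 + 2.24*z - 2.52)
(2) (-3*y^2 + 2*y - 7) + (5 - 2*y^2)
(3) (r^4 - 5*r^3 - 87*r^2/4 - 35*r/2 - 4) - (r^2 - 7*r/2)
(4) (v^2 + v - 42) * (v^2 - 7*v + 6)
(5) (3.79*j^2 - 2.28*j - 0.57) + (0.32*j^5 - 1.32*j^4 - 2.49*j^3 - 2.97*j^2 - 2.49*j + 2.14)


(1) = -0.9222*z^4 - 3.8588*z^3 + 0.5494*z^2 - 1.372*z - 6.678
(2) = -5*y^2 + 2*y - 2
(3) = r^4 - 5*r^3 - 91*r^2/4 - 14*r - 4
(4) = v^4 - 6*v^3 - 43*v^2 + 300*v - 252
(5) = 0.32*j^5 - 1.32*j^4 - 2.49*j^3 + 0.82*j^2 - 4.77*j + 1.57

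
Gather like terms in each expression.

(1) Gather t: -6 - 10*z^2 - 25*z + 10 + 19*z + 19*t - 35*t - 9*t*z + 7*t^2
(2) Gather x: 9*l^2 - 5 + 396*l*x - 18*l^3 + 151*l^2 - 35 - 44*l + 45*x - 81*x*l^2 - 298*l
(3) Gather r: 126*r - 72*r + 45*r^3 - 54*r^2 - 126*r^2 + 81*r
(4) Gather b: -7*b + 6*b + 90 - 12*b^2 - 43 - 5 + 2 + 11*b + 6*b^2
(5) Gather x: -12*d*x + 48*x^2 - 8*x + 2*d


(1) = 7*t^2 + t*(-9*z - 16) - 10*z^2 - 6*z + 4
(2) = -18*l^3 + 160*l^2 - 342*l + x*(-81*l^2 + 396*l + 45) - 40
(3) = 45*r^3 - 180*r^2 + 135*r
(4) = -6*b^2 + 10*b + 44
(5) = 2*d + 48*x^2 + x*(-12*d - 8)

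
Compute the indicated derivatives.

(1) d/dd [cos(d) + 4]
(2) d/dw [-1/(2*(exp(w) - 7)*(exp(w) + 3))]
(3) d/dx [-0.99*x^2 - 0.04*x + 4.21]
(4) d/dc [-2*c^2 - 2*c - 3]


(1) = -sin(d)
(2) = (exp(w) - 2)*exp(w)/((exp(w) - 7)^2*(exp(w) + 3)^2)
(3) = -1.98*x - 0.04
(4) = -4*c - 2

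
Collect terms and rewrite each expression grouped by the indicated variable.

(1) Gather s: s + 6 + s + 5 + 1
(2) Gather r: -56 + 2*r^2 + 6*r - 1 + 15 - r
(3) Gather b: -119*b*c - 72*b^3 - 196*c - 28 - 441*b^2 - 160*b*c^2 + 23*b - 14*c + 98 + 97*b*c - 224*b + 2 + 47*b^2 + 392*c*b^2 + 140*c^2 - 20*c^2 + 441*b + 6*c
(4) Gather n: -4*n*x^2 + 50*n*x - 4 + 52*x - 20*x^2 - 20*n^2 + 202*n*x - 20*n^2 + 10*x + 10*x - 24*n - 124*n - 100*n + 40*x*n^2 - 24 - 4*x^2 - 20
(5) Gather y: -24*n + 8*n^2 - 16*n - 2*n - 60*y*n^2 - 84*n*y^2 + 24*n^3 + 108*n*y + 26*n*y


(1) = 2*s + 12
(2) = 2*r^2 + 5*r - 42
(3) = -72*b^3 + b^2*(392*c - 394) + b*(-160*c^2 - 22*c + 240) + 120*c^2 - 204*c + 72
(4) = n^2*(40*x - 40) + n*(-4*x^2 + 252*x - 248) - 24*x^2 + 72*x - 48
(5) = 24*n^3 + 8*n^2 - 84*n*y^2 - 42*n + y*(-60*n^2 + 134*n)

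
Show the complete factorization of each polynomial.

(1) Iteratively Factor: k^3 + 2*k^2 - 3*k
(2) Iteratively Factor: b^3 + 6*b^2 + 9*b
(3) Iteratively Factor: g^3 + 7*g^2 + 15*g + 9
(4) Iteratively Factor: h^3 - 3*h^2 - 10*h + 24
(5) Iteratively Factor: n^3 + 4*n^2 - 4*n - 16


(1) = (k - 1)*(k^2 + 3*k) = (k - 1)*(k + 3)*(k)
(2) = (b)*(b^2 + 6*b + 9) = b*(b + 3)*(b + 3)
(3) = (g + 3)*(g^2 + 4*g + 3) = (g + 3)^2*(g + 1)
(4) = (h - 4)*(h^2 + h - 6) = (h - 4)*(h - 2)*(h + 3)
(5) = (n + 2)*(n^2 + 2*n - 8) = (n - 2)*(n + 2)*(n + 4)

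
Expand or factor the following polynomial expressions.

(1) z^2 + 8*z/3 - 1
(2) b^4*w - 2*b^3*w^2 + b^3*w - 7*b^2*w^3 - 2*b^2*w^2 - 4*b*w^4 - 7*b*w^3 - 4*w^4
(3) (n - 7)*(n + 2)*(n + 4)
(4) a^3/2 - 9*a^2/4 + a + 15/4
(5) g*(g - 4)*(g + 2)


(1) = (z - 1/3)*(z + 3)
(2) = (b - 4*w)*(b + w)^2*(b*w + w)
(3) = n^3 - n^2 - 34*n - 56
(4) = (a/2 + 1/2)*(a - 3)*(a - 5/2)
(5) = g^3 - 2*g^2 - 8*g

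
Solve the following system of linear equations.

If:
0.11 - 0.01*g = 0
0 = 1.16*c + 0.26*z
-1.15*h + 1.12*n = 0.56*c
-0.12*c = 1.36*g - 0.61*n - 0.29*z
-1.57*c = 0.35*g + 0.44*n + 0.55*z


Then:
c = -107.67
g = 11.00
h = -166.73
n = -225.03
z = 480.38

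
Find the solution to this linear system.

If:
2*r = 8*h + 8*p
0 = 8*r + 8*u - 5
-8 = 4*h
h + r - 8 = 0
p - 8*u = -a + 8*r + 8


Then:
a = 17/2
h = -2
p = 9/2
r = 10
u = -75/8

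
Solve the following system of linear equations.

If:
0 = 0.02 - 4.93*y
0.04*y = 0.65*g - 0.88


Then:
g = 1.35
y = 0.00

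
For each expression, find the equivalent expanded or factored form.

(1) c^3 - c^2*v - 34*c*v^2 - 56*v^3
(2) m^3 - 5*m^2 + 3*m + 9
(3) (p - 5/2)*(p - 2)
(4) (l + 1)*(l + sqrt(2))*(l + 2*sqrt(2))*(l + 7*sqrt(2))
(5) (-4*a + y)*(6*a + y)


(1) = (c - 7*v)*(c + 2*v)*(c + 4*v)
(2) = (m - 3)^2*(m + 1)
(3) = p^2 - 9*p/2 + 5
(4) = l^4 + l^3 + 10*sqrt(2)*l^3 + 10*sqrt(2)*l^2 + 46*l^2 + 28*sqrt(2)*l + 46*l + 28*sqrt(2)
(5) = -24*a^2 + 2*a*y + y^2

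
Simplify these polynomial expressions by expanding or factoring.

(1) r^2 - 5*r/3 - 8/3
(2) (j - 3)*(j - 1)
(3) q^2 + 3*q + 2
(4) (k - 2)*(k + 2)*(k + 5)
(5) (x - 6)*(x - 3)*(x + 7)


(1) = (r - 8/3)*(r + 1)
(2) = j^2 - 4*j + 3
(3) = (q + 1)*(q + 2)
(4) = k^3 + 5*k^2 - 4*k - 20
(5) = x^3 - 2*x^2 - 45*x + 126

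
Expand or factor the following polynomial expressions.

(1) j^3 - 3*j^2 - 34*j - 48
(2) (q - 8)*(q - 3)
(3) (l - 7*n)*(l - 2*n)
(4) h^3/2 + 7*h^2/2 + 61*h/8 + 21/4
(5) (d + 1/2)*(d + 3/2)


(1) = (j - 8)*(j + 2)*(j + 3)
(2) = q^2 - 11*q + 24
(3) = l^2 - 9*l*n + 14*n^2
(4) = (h/2 + 1)*(h + 3/2)*(h + 7/2)
(5) = d^2 + 2*d + 3/4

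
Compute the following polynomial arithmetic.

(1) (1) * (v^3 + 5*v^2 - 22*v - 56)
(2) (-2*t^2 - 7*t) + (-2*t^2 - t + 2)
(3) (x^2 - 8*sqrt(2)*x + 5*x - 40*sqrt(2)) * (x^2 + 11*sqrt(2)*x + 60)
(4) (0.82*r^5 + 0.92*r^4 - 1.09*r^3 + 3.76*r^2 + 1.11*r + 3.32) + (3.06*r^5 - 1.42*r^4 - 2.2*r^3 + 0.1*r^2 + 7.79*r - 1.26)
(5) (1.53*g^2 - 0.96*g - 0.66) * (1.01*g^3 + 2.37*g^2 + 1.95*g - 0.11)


(1) = v^3 + 5*v^2 - 22*v - 56
(2) = -4*t^2 - 8*t + 2
(3) = x^4 + 3*sqrt(2)*x^3 + 5*x^3 - 116*x^2 + 15*sqrt(2)*x^2 - 480*sqrt(2)*x - 580*x - 2400*sqrt(2)
(4) = 3.88*r^5 - 0.5*r^4 - 3.29*r^3 + 3.86*r^2 + 8.9*r + 2.06
(5) = 1.5453*g^5 + 2.6565*g^4 + 0.0417*g^3 - 3.6045*g^2 - 1.1814*g + 0.0726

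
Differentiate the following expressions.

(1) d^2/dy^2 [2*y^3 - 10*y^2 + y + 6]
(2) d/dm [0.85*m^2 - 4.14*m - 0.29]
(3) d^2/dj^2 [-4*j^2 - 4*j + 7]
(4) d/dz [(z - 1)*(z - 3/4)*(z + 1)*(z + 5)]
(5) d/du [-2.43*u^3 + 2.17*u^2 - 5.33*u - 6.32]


(1) = 12*y - 20
(2) = 1.7*m - 4.14
(3) = -8
(4) = 4*z^3 + 51*z^2/4 - 19*z/2 - 17/4
(5) = -7.29*u^2 + 4.34*u - 5.33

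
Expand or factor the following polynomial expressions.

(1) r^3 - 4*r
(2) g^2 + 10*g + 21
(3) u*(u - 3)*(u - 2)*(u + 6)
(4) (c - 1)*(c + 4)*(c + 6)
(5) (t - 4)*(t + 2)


(1) = r*(r - 2)*(r + 2)
(2) = (g + 3)*(g + 7)
(3) = u^4 + u^3 - 24*u^2 + 36*u
(4) = c^3 + 9*c^2 + 14*c - 24
(5) = t^2 - 2*t - 8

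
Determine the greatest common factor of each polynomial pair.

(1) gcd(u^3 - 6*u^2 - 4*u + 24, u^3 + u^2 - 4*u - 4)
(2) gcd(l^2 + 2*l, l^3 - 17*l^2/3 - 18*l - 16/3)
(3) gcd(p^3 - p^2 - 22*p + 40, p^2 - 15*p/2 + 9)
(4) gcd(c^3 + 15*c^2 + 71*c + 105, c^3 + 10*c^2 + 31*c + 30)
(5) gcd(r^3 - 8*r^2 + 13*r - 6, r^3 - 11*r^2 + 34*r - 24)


(1) = gcd((u - 6)*(u - 2)*(u + 2), (u - 2)*(u + 1)*(u + 2)) = u^2 - 4
(2) = l + 2
(3) = gcd((p - 4)*(p - 2)*(p + 5), (p - 6)*(p - 3/2)) = 1
(4) = gcd((c + 3)*(c + 5)*(c + 7), (c + 2)*(c + 3)*(c + 5)) = c^2 + 8*c + 15
(5) = r^2 - 7*r + 6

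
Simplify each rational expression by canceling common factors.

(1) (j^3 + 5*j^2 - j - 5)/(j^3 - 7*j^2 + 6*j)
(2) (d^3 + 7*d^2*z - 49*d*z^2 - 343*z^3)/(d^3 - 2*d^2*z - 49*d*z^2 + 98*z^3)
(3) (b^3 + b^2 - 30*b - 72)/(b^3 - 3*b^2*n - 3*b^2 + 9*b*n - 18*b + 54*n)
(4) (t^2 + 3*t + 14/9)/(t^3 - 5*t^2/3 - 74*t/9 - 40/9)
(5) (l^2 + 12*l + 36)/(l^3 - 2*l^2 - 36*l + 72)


(1) = (j^2 + 6*j + 5)/(j^2 - 6*j)
(2) = (-d - 7*z)/(-d + 2*z)
(3) = (b + 4)/(b - 3*n)
(4) = (3*t + 7)/(3*t^2 - 7*t - 20)
(5) = (l + 6)/(l^2 - 8*l + 12)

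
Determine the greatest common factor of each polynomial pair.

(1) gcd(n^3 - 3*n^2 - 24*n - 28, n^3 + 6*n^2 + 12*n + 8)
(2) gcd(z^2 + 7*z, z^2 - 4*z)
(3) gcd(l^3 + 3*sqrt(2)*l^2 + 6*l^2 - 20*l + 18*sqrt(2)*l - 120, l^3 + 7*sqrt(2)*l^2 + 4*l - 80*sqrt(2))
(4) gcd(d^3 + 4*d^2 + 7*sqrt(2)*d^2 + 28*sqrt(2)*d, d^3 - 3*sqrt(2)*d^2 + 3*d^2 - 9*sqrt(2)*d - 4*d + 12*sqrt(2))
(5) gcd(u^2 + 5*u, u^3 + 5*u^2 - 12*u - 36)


(1) = n^2 + 4*n + 4
(2) = gcd(z*(z + 7), z*(z - 4)) = z
(3) = gcd((l + 6)*(l - 2*sqrt(2))*(l + 5*sqrt(2)), (l - 2*sqrt(2))*(l + 4*sqrt(2))*(l + 5*sqrt(2))) = l^2 + 3*sqrt(2)*l - 20
(4) = d + 4
(5) = 1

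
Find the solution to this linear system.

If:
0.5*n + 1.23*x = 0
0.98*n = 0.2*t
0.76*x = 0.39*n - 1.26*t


Then:
n = 0.00
t = 0.00
x = 0.00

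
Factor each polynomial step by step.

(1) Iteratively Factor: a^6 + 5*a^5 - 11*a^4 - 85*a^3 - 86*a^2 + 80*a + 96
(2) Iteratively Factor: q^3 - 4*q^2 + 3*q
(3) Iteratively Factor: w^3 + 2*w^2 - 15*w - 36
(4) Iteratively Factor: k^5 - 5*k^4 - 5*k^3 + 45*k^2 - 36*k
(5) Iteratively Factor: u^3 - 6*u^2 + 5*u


(1) = (a + 4)*(a^5 + a^4 - 15*a^3 - 25*a^2 + 14*a + 24) = (a + 1)*(a + 4)*(a^4 - 15*a^2 - 10*a + 24) = (a - 1)*(a + 1)*(a + 4)*(a^3 + a^2 - 14*a - 24) = (a - 1)*(a + 1)*(a + 2)*(a + 4)*(a^2 - a - 12) = (a - 4)*(a - 1)*(a + 1)*(a + 2)*(a + 4)*(a + 3)
(2) = (q - 3)*(q^2 - q) = (q - 3)*(q - 1)*(q)
(3) = (w + 3)*(w^2 - w - 12) = (w + 3)^2*(w - 4)
(4) = (k - 4)*(k^4 - k^3 - 9*k^2 + 9*k) = k*(k - 4)*(k^3 - k^2 - 9*k + 9) = k*(k - 4)*(k - 1)*(k^2 - 9) = k*(k - 4)*(k - 1)*(k + 3)*(k - 3)
(5) = (u - 1)*(u^2 - 5*u) = u*(u - 1)*(u - 5)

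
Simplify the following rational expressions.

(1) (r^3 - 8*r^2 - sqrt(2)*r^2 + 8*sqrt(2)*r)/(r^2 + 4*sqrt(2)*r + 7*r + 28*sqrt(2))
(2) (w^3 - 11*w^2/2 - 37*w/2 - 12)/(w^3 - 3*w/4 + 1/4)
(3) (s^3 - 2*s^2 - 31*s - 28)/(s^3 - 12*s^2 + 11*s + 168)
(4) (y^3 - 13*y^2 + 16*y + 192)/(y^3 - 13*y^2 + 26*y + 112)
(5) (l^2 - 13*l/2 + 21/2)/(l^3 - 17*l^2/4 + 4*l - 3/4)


(1) = (r^3 + r^2*(-8 - sqrt(2)) + 8*sqrt(2)*r)/(r^2 + r*(4*sqrt(2) + 7) + 28*sqrt(2))
(2) = (4*w^2 - 26*w - 48)/(4*w^2 - 4*w + 1)
(3) = (s^2 + 5*s + 4)/(s^2 - 5*s - 24)
(4) = (y^2 - 5*y - 24)/(y^2 - 5*y - 14)
(5) = (4*l - 14)/(4*l^2 - 5*l + 1)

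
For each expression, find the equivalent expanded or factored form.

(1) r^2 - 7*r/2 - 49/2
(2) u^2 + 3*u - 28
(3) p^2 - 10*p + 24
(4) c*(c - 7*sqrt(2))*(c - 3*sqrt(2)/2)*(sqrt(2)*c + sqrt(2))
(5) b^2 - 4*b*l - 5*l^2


(1) = (r - 7)*(r + 7/2)
(2) = (u - 4)*(u + 7)
(3) = (p - 6)*(p - 4)
(4) = sqrt(2)*c^4 - 17*c^3 + sqrt(2)*c^3 - 17*c^2 + 21*sqrt(2)*c^2 + 21*sqrt(2)*c
(5) = (b - 5*l)*(b + l)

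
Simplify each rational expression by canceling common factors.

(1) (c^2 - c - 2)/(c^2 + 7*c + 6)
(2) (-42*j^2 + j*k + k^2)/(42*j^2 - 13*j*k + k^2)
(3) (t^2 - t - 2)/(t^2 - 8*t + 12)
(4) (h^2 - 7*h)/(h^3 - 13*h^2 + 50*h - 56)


(1) = (c - 2)/(c + 6)
(2) = (-7*j - k)/(7*j - k)
(3) = (t + 1)/(t - 6)
(4) = h/(h^2 - 6*h + 8)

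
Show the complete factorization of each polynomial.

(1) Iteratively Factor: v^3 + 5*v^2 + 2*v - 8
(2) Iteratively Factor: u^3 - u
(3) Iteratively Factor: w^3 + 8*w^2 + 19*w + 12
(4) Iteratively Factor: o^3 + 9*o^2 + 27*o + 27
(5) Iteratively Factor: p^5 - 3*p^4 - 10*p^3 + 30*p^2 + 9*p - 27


(1) = (v + 2)*(v^2 + 3*v - 4) = (v - 1)*(v + 2)*(v + 4)
(2) = (u - 1)*(u^2 + u) = u*(u - 1)*(u + 1)
(3) = (w + 3)*(w^2 + 5*w + 4) = (w + 3)*(w + 4)*(w + 1)
(4) = (o + 3)*(o^2 + 6*o + 9) = (o + 3)^2*(o + 3)
(5) = (p - 3)*(p^4 - 10*p^2 + 9) = (p - 3)*(p - 1)*(p^3 + p^2 - 9*p - 9) = (p - 3)*(p - 1)*(p + 3)*(p^2 - 2*p - 3) = (p - 3)*(p - 1)*(p + 1)*(p + 3)*(p - 3)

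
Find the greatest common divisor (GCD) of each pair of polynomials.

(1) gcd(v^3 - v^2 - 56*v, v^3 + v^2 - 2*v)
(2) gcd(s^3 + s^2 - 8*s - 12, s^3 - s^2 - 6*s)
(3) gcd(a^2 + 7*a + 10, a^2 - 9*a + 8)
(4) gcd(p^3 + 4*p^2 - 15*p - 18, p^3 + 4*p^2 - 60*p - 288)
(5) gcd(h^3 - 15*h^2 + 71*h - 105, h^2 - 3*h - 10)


(1) = gcd(v*(v - 8)*(v + 7), v*(v - 1)*(v + 2)) = v
(2) = gcd((s - 3)*(s + 2)^2, s*(s - 3)*(s + 2)) = s^2 - s - 6
(3) = 1
(4) = gcd((p - 3)*(p + 1)*(p + 6), (p - 8)*(p + 6)^2) = p + 6
(5) = h - 5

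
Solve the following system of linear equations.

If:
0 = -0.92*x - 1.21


Then:
x = -1.32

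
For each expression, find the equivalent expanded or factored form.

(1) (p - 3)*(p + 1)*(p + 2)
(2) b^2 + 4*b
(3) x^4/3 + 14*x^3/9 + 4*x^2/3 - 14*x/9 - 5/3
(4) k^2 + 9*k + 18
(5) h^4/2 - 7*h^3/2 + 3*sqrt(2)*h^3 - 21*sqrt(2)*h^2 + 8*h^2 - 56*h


(1) = p^3 - 7*p - 6
(2) = b*(b + 4)
(3) = (x/3 + 1)*(x - 1)*(x + 1)*(x + 5/3)
(4) = (k + 3)*(k + 6)
(5) = h*(h/2 + sqrt(2))*(h - 7)*(h + 4*sqrt(2))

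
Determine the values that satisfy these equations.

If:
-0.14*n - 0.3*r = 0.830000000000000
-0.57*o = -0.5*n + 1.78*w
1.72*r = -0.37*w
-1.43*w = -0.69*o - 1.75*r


Then:
n = -6.38
o = -2.55
r = 0.21
w = -0.97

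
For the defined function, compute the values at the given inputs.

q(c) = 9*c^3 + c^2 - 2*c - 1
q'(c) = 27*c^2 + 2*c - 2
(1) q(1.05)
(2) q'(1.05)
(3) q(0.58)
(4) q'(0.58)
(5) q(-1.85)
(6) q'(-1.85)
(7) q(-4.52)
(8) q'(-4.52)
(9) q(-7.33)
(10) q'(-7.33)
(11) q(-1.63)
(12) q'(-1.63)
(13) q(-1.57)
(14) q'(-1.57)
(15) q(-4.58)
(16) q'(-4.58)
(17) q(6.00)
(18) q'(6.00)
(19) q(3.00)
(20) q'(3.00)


(1) = 8.42
(2) = 29.87
(3) = -0.07
(4) = 8.24
(5) = -50.86
(6) = 86.71
(7) = -802.64
(8) = 540.58
(9) = -3477.11
(10) = 1434.02
(11) = -34.06
(12) = 66.48
(13) = -30.22
(14) = 61.41
(15) = -835.51
(16) = 555.20
(17) = 1967.00
(18) = 982.00
(19) = 245.00
(20) = 247.00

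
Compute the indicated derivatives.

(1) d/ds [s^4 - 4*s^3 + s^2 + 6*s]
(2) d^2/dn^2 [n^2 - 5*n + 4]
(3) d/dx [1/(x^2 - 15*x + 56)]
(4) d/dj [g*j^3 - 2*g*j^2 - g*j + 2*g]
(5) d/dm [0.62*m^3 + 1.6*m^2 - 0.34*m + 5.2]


(1) = 4*s^3 - 12*s^2 + 2*s + 6
(2) = 2
(3) = (15 - 2*x)/(x^2 - 15*x + 56)^2
(4) = g*(3*j^2 - 4*j - 1)
(5) = 1.86*m^2 + 3.2*m - 0.34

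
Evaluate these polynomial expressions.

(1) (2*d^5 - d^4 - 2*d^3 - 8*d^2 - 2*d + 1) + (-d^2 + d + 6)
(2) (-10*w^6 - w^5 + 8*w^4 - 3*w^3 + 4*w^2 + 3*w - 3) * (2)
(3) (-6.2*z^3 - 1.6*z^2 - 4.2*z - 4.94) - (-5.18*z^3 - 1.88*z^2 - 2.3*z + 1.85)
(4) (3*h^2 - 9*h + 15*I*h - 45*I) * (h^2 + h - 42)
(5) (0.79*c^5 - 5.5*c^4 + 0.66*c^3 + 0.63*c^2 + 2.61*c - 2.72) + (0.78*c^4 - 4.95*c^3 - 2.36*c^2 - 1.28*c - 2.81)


(1) = 2*d^5 - d^4 - 2*d^3 - 9*d^2 - d + 7
(2) = -20*w^6 - 2*w^5 + 16*w^4 - 6*w^3 + 8*w^2 + 6*w - 6
(3) = -1.02*z^3 + 0.28*z^2 - 1.9*z - 6.79
(4) = 3*h^4 - 6*h^3 + 15*I*h^3 - 135*h^2 - 30*I*h^2 + 378*h - 675*I*h + 1890*I
(5) = 0.79*c^5 - 4.72*c^4 - 4.29*c^3 - 1.73*c^2 + 1.33*c - 5.53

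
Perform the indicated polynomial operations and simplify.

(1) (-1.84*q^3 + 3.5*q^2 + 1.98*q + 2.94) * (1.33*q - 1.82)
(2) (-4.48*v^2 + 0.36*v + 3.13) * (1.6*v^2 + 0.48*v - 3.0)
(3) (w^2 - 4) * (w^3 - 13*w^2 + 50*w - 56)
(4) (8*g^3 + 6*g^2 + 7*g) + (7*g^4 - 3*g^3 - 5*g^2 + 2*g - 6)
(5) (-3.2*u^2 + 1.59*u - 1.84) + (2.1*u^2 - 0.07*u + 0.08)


(1) = -2.4472*q^4 + 8.0038*q^3 - 3.7366*q^2 + 0.3066*q - 5.3508
(2) = -7.168*v^4 - 1.5744*v^3 + 18.6208*v^2 + 0.4224*v - 9.39
(3) = w^5 - 13*w^4 + 46*w^3 - 4*w^2 - 200*w + 224
(4) = 7*g^4 + 5*g^3 + g^2 + 9*g - 6
(5) = -1.1*u^2 + 1.52*u - 1.76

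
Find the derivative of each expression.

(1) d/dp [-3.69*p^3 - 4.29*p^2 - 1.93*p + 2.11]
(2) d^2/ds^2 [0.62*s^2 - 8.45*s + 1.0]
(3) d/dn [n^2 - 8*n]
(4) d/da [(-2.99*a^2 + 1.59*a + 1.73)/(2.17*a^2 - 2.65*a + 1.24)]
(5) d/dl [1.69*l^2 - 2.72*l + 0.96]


(1) = -11.07*p^2 - 8.58*p - 1.93
(2) = 1.24000000000000
(3) = 2*n - 8
(4) = (4.4732*a^2 - 14.9234*a + 6.5561)/(4.7089*a^4 - 11.501*a^3 + 12.4041*a^2 - 6.572*a + 1.5376)
(5) = 3.38*l - 2.72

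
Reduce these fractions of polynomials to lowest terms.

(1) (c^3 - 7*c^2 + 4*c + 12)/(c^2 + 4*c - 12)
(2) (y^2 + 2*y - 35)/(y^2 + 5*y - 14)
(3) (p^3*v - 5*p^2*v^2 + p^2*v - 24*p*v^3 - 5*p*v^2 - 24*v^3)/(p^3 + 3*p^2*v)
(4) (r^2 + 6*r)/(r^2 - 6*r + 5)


(1) = (c^2 - 5*c - 6)/(c + 6)
(2) = (y - 5)/(y - 2)
(3) = (p^2*v - 8*p*v^2 + p*v - 8*v^2)/p^2
(4) = (r^2 + 6*r)/(r^2 - 6*r + 5)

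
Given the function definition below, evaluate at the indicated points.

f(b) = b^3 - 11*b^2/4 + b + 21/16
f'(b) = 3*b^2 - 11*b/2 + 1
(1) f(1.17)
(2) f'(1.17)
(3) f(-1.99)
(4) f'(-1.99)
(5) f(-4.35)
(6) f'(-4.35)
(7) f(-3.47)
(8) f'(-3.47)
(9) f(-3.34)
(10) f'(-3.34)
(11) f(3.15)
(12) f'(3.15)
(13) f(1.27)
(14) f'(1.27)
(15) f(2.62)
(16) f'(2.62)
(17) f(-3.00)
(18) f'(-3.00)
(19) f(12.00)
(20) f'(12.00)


(1) = 0.32
(2) = -1.33
(3) = -19.45
(4) = 23.83
(5) = -137.39
(6) = 81.69
(7) = -77.05
(8) = 56.21
(9) = -69.97
(10) = 52.84
(11) = 8.43
(12) = 13.44
(13) = 0.20
(14) = -1.15
(15) = 3.04
(16) = 7.18
(17) = -53.44
(18) = 44.50
(19) = 1345.31
(20) = 367.00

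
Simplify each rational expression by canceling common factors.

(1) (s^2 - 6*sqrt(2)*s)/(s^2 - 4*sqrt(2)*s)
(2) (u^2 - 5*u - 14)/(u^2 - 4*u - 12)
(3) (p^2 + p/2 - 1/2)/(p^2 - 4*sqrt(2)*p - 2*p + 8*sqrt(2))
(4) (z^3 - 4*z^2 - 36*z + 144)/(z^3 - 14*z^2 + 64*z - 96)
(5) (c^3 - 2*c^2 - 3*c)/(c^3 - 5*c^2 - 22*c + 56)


(1) = (s - 6*sqrt(2))/(s - 4*sqrt(2))
(2) = (u - 7)/(u - 6)
(3) = (2*p^2 + p - 1)/(2*p^2 + p*(-8*sqrt(2) - 4) + 16*sqrt(2))
(4) = (z + 6)/(z - 4)
(5) = (c^3 - 2*c^2 - 3*c)/(c^3 - 5*c^2 - 22*c + 56)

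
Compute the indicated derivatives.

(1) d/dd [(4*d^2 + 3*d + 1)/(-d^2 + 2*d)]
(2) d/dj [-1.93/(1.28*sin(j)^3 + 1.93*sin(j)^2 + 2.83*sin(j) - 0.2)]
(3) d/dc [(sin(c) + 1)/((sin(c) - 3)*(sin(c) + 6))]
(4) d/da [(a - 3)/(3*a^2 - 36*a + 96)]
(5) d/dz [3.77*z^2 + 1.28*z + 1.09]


(1) = (11*d^2 + 2*d - 2)/(d^2*(d^2 - 4*d + 4))
(2) = (7.4112*sin(j)^2 + 7.4498*sin(j) + 5.4619)*cos(j)/(1.28*sin(j)^3 + 1.93*sin(j)^2 + 2.83*sin(j) - 0.2)^2
(3) = (-2*sin(c) + cos(c)^2 - 22)*cos(c)/((sin(c) - 3)^2*(sin(c) + 6)^2)
(4) = (a^2 - 12*a - 2*(a - 6)*(a - 3) + 32)/(3*(a^2 - 12*a + 32)^2)
(5) = 7.54*z + 1.28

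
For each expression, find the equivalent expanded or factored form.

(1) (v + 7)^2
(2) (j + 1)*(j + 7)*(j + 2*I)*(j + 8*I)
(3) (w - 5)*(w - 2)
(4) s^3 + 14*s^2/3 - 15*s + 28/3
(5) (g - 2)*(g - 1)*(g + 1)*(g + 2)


(1) = v^2 + 14*v + 49
(2) = j^4 + 8*j^3 + 10*I*j^3 - 9*j^2 + 80*I*j^2 - 128*j + 70*I*j - 112
(3) = w^2 - 7*w + 10
(4) = (s - 4/3)*(s - 1)*(s + 7)
(5) = g^4 - 5*g^2 + 4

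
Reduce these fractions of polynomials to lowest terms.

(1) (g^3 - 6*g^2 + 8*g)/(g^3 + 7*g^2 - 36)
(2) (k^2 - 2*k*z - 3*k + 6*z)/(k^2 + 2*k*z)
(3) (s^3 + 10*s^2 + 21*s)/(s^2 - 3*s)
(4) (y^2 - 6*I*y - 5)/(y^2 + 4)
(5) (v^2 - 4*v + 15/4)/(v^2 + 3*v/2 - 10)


(1) = (g^2 - 4*g)/(g^2 + 9*g + 18)
(2) = (k^2 - 2*k*z - 3*k + 6*z)/(k^2 + 2*k*z)
(3) = (s^2 + 10*s + 21)/(s - 3)
(4) = (y^2 - 6*I*y - 5)/(y^2 + 4)
(5) = (2*v - 3)/(2*v + 8)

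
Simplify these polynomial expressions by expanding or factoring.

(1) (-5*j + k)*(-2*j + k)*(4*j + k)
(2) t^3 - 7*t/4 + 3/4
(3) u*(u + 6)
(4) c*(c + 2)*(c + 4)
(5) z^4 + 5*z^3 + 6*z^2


(1) = 40*j^3 - 18*j^2*k - 3*j*k^2 + k^3
(2) = (t - 1)*(t - 1/2)*(t + 3/2)
(3) = u^2 + 6*u
(4) = c^3 + 6*c^2 + 8*c
(5) = z^2*(z + 2)*(z + 3)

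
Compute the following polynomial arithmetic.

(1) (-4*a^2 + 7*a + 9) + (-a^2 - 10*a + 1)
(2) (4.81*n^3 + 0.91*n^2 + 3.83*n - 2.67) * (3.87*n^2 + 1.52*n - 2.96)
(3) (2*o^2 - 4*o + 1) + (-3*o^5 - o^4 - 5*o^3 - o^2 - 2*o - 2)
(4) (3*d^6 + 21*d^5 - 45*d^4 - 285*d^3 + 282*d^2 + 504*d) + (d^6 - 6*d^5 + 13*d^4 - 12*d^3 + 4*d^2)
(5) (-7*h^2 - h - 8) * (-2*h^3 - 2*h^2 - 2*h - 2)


(1) = -5*a^2 - 3*a + 10
(2) = 18.6147*n^5 + 10.8329*n^4 + 1.9677*n^3 - 7.2049*n^2 - 15.3952*n + 7.9032
(3) = -3*o^5 - o^4 - 5*o^3 + o^2 - 6*o - 1
(4) = 4*d^6 + 15*d^5 - 32*d^4 - 297*d^3 + 286*d^2 + 504*d
(5) = 14*h^5 + 16*h^4 + 32*h^3 + 32*h^2 + 18*h + 16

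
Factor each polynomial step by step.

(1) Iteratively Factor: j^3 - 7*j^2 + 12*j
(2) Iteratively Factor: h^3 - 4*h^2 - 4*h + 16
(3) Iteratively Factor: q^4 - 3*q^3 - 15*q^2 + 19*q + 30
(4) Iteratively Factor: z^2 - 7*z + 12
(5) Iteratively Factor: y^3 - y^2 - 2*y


(1) = (j - 4)*(j^2 - 3*j) = j*(j - 4)*(j - 3)
(2) = (h - 4)*(h^2 - 4) = (h - 4)*(h + 2)*(h - 2)
(3) = (q + 1)*(q^3 - 4*q^2 - 11*q + 30) = (q - 5)*(q + 1)*(q^2 + q - 6) = (q - 5)*(q - 2)*(q + 1)*(q + 3)
(4) = (z - 3)*(z - 4)
(5) = (y - 2)*(y^2 + y) = y*(y - 2)*(y + 1)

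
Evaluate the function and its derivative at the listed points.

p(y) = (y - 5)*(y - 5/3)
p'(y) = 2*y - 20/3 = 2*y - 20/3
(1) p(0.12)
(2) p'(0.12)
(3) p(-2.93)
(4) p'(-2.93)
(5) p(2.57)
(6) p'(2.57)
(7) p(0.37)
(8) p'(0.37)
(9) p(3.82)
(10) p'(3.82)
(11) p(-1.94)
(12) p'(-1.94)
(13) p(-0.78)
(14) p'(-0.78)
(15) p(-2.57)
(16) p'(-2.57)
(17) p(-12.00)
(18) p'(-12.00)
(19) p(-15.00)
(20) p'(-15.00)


(1) = 7.55
(2) = -6.43
(3) = 36.45
(4) = -12.53
(5) = -2.20
(6) = -1.53
(7) = 6.00
(8) = -5.93
(9) = -2.54
(10) = 0.97
(11) = 25.03
(12) = -10.55
(13) = 14.14
(14) = -8.23
(15) = 32.07
(16) = -11.81
(17) = 232.33
(18) = -30.67
(19) = 333.33
(20) = -36.67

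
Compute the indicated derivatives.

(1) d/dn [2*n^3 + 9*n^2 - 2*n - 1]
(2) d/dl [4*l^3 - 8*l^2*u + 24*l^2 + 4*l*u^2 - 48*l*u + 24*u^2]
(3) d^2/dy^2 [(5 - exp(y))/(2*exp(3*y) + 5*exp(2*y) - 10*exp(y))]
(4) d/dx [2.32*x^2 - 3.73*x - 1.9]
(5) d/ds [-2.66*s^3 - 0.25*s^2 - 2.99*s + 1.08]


(1) = 6*n^2 + 18*n - 2
(2) = 12*l^2 - 16*l*u + 48*l + 4*u^2 - 48*u
(3) = (-16*exp(5*y) + 150*exp(4*y) + 445*exp(3*y) + 250*exp(2*y) - 750*exp(y) + 500)*exp(-y)/(8*exp(6*y) + 60*exp(5*y) + 30*exp(4*y) - 475*exp(3*y) - 150*exp(2*y) + 1500*exp(y) - 1000)
(4) = 4.64*x - 3.73
(5) = -7.98*s^2 - 0.5*s - 2.99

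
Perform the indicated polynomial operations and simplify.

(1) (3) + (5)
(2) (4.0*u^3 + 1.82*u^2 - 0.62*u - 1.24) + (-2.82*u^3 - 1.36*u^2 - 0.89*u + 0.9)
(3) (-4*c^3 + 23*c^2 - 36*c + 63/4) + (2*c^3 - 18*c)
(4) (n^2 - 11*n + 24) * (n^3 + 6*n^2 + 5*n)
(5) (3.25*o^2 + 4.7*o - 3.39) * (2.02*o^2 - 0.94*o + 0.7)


(1) = 8
(2) = 1.18*u^3 + 0.46*u^2 - 1.51*u - 0.34
(3) = -2*c^3 + 23*c^2 - 54*c + 63/4
(4) = n^5 - 5*n^4 - 37*n^3 + 89*n^2 + 120*n
(5) = 6.565*o^4 + 6.439*o^3 - 8.9908*o^2 + 6.4766*o - 2.373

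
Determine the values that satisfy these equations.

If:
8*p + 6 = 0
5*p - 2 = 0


Then:
No Solution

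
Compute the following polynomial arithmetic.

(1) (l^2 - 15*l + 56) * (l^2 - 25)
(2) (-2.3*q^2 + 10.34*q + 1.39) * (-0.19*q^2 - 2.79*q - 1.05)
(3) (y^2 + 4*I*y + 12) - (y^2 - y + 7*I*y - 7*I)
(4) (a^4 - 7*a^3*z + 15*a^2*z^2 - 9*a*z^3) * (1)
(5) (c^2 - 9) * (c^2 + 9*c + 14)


(1) = l^4 - 15*l^3 + 31*l^2 + 375*l - 1400
(2) = 0.437*q^4 + 4.4524*q^3 - 26.6977*q^2 - 14.7351*q - 1.4595
(3) = y - 3*I*y + 12 + 7*I
(4) = a^4 - 7*a^3*z + 15*a^2*z^2 - 9*a*z^3
(5) = c^4 + 9*c^3 + 5*c^2 - 81*c - 126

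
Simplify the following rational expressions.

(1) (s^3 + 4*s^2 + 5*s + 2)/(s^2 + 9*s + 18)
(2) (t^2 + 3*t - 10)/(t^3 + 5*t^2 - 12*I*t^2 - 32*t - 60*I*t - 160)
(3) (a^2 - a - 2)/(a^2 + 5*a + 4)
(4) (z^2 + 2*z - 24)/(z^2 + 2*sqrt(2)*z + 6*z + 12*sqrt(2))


(1) = (s^3 + 4*s^2 + 5*s + 2)/(s^2 + 9*s + 18)
(2) = (t - 2)/(t^2 - 12*I*t - 32)
(3) = (a - 2)/(a + 4)
(4) = (z - 4)/(z + 2*sqrt(2))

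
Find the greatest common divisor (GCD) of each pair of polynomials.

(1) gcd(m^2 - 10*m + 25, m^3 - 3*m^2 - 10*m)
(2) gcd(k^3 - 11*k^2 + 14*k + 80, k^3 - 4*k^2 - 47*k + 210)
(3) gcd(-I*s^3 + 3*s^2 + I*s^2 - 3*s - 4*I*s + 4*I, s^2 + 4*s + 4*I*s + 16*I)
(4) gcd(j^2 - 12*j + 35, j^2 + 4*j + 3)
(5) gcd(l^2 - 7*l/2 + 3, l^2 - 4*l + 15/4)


(1) = m - 5
(2) = gcd((k - 8)*(k - 5)*(k + 2), (k - 6)*(k - 5)*(k + 7)) = k - 5
(3) = gcd((s - I)*(s + 4*I)*(-I*s + I), (s + 4)*(s + 4*I)) = s + 4*I
(4) = gcd((j - 7)*(j - 5), (j + 1)*(j + 3)) = 1
(5) = gcd((l - 2)*(l - 3/2), (l - 5/2)*(l - 3/2)) = l - 3/2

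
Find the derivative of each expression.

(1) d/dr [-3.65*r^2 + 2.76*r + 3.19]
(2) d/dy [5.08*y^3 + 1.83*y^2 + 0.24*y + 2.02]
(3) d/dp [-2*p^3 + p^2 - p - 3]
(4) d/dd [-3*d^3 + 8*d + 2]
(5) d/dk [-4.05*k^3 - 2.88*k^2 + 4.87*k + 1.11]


(1) = 2.76 - 7.3*r
(2) = 15.24*y^2 + 3.66*y + 0.24
(3) = -6*p^2 + 2*p - 1
(4) = 8 - 9*d^2
(5) = -12.15*k^2 - 5.76*k + 4.87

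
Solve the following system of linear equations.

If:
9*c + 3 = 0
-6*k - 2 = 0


Then:
c = -1/3
k = -1/3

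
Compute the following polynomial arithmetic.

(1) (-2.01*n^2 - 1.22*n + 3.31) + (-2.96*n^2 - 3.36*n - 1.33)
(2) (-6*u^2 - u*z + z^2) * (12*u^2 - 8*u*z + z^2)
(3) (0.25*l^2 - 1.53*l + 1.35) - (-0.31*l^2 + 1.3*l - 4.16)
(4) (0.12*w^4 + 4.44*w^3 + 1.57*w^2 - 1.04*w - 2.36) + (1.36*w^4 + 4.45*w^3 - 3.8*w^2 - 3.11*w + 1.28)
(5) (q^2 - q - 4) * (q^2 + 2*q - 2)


(1) = -4.97*n^2 - 4.58*n + 1.98
(2) = -72*u^4 + 36*u^3*z + 14*u^2*z^2 - 9*u*z^3 + z^4
(3) = 0.56*l^2 - 2.83*l + 5.51
(4) = 1.48*w^4 + 8.89*w^3 - 2.23*w^2 - 4.15*w - 1.08
(5) = q^4 + q^3 - 8*q^2 - 6*q + 8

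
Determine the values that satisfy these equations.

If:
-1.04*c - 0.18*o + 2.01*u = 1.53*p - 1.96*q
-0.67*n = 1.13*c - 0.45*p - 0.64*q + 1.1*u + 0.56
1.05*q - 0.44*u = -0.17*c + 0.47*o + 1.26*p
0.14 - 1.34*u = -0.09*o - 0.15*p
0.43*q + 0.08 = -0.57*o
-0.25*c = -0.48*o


Then:
c = 0.05
n = -1.42
o = 0.03
p = -0.22
q = -0.22
u = 0.08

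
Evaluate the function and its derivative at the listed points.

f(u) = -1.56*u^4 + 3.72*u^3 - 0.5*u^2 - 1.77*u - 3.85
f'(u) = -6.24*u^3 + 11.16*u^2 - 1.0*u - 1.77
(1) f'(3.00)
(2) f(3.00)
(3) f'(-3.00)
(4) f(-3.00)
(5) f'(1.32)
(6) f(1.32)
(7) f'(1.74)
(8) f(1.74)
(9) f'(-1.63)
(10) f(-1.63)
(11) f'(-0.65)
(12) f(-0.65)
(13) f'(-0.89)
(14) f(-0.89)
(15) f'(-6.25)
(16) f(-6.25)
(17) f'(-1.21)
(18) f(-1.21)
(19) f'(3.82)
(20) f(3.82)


(1) = -72.81
(2) = -39.58
(3) = 270.15
(4) = -229.84
(5) = 2.00
(6) = -3.24
(7) = -2.59
(8) = -3.15
(9) = 56.53
(10) = -29.42
(11) = 5.31
(12) = -4.21
(13) = 12.36
(14) = -6.27
(15) = 1963.86
(16) = -3300.89
(17) = 26.83
(18) = -12.37
(19) = -190.57
(20) = -142.73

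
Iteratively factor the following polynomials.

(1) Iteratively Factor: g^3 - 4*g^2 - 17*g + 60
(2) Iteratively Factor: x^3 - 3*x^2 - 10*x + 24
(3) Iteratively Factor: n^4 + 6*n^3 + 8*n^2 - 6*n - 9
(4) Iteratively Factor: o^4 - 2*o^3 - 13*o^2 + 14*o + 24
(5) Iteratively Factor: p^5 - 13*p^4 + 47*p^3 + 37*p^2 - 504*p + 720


(1) = (g - 3)*(g^2 - g - 20) = (g - 3)*(g + 4)*(g - 5)
(2) = (x - 2)*(x^2 - x - 12) = (x - 2)*(x + 3)*(x - 4)
(3) = (n + 3)*(n^3 + 3*n^2 - n - 3) = (n + 3)^2*(n^2 - 1) = (n + 1)*(n + 3)^2*(n - 1)
(4) = (o + 3)*(o^3 - 5*o^2 + 2*o + 8) = (o - 4)*(o + 3)*(o^2 - o - 2) = (o - 4)*(o + 1)*(o + 3)*(o - 2)
(5) = (p - 4)*(p^4 - 9*p^3 + 11*p^2 + 81*p - 180) = (p - 5)*(p - 4)*(p^3 - 4*p^2 - 9*p + 36) = (p - 5)*(p - 4)*(p - 3)*(p^2 - p - 12) = (p - 5)*(p - 4)^2*(p - 3)*(p + 3)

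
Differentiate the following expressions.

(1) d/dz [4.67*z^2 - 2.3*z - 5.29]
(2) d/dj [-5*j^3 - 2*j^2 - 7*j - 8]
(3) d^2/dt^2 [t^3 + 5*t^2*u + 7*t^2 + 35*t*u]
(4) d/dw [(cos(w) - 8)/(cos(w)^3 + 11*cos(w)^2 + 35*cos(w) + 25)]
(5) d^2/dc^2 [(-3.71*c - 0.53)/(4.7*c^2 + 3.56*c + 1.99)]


(1) = 9.34*z - 2.3
(2) = -15*j^2 - 4*j - 7
(3) = 6*t + 10*u + 14
(4) = (-23*cos(w) + cos(2*w) - 60)*sin(w)/((cos(w) + 1)^2*(cos(w) + 5)^3)
(5) = (-(3.71*c + 0.53)*(9.4*c + 3.56)*(18.8*c + 7.12) + (104.622*c + 31.3972)*(4.7*c^2 + 3.56*c + 1.99))/(4.7*c^2 + 3.56*c + 1.99)^3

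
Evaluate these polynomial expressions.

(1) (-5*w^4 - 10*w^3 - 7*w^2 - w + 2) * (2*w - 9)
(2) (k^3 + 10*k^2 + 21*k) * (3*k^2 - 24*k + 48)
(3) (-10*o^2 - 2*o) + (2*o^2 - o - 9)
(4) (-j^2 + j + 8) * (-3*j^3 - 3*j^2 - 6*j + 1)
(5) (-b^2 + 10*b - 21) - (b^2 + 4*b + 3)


(1) = -10*w^5 + 25*w^4 + 76*w^3 + 61*w^2 + 13*w - 18
(2) = 3*k^5 + 6*k^4 - 129*k^3 - 24*k^2 + 1008*k
(3) = -8*o^2 - 3*o - 9
(4) = 3*j^5 - 21*j^3 - 31*j^2 - 47*j + 8
(5) = -2*b^2 + 6*b - 24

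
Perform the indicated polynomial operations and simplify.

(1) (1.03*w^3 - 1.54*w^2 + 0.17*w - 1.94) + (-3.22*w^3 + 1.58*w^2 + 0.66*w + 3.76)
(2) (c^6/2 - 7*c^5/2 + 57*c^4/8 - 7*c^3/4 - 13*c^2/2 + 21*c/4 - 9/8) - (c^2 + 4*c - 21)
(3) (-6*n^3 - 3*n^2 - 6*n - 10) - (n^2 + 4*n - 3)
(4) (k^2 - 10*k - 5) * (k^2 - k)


(1) = -2.19*w^3 + 0.04*w^2 + 0.83*w + 1.82
(2) = c^6/2 - 7*c^5/2 + 57*c^4/8 - 7*c^3/4 - 15*c^2/2 + 5*c/4 + 159/8
(3) = -6*n^3 - 4*n^2 - 10*n - 7
(4) = k^4 - 11*k^3 + 5*k^2 + 5*k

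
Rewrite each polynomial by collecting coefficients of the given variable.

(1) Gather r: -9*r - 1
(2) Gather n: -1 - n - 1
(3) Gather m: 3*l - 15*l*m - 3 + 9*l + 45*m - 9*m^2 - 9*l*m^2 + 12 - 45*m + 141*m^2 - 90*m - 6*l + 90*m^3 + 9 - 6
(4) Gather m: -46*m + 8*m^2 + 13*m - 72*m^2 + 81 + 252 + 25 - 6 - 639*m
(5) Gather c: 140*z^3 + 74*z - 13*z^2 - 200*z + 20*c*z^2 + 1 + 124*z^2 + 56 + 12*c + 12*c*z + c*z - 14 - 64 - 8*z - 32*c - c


(1) = -9*r - 1
(2) = -n - 2
(3) = 6*l + 90*m^3 + m^2*(132 - 9*l) + m*(-15*l - 90) + 12
(4) = -64*m^2 - 672*m + 352
(5) = c*(20*z^2 + 13*z - 21) + 140*z^3 + 111*z^2 - 134*z - 21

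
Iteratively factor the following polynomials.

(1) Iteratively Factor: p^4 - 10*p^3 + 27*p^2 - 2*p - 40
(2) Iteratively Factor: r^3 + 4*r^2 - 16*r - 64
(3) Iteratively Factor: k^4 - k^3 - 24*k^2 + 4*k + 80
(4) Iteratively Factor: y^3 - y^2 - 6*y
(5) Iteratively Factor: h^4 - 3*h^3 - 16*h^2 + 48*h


(1) = (p - 2)*(p^3 - 8*p^2 + 11*p + 20) = (p - 2)*(p + 1)*(p^2 - 9*p + 20) = (p - 4)*(p - 2)*(p + 1)*(p - 5)
(2) = (r + 4)*(r^2 - 16) = (r + 4)^2*(r - 4)
(3) = (k - 2)*(k^3 + k^2 - 22*k - 40) = (k - 2)*(k + 2)*(k^2 - k - 20) = (k - 5)*(k - 2)*(k + 2)*(k + 4)
(4) = (y)*(y^2 - y - 6) = y*(y - 3)*(y + 2)
(5) = (h)*(h^3 - 3*h^2 - 16*h + 48) = h*(h - 4)*(h^2 + h - 12) = h*(h - 4)*(h - 3)*(h + 4)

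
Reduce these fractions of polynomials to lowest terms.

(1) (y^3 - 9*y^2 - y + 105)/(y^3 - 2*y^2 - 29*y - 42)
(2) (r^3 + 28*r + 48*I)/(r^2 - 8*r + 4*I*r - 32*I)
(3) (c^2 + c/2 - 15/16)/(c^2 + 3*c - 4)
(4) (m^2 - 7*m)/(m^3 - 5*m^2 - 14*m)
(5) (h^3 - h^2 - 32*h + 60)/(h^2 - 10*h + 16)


(1) = (y - 5)/(y + 2)
(2) = (r^2 - 4*I*r + 12)/(r - 8)
(3) = (16*c^2 + 8*c - 15)/(16*c^2 + 48*c - 64)
(4) = 1/(m + 2)
(5) = (h^2 + h - 30)/(h - 8)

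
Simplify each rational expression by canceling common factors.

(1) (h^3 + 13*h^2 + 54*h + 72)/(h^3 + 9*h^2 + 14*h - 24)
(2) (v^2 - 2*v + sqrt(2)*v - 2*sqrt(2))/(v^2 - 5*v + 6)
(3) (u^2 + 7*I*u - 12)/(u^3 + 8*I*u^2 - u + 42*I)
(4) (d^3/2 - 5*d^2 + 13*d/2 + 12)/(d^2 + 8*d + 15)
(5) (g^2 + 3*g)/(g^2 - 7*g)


(1) = (h + 3)/(h - 1)
(2) = (v + sqrt(2))/(v - 3)
(3) = (u + 4*I)/(u^2 + 5*I*u + 14)
(4) = (d^3 - 10*d^2 + 13*d + 24)/(2*d^2 + 16*d + 30)
(5) = (g + 3)/(g - 7)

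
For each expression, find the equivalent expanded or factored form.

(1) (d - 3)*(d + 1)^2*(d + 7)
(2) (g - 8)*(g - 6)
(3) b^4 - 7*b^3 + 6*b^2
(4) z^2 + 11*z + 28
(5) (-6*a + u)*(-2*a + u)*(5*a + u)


(1) = d^4 + 6*d^3 - 12*d^2 - 38*d - 21
(2) = g^2 - 14*g + 48
(3) = b^2*(b - 6)*(b - 1)
(4) = (z + 4)*(z + 7)
(5) = 60*a^3 - 28*a^2*u - 3*a*u^2 + u^3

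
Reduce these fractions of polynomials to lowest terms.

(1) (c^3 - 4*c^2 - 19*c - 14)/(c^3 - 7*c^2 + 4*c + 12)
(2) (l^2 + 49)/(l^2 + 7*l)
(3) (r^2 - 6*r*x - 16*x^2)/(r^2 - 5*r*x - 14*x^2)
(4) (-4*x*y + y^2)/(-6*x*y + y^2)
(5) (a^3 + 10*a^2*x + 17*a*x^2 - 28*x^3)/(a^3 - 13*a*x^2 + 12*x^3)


(1) = (c^2 - 5*c - 14)/(c^2 - 8*c + 12)
(2) = (l^2 + 49)/(l^2 + 7*l)
(3) = (-r + 8*x)/(-r + 7*x)
(4) = (4*x - y)/(6*x - y)
(5) = (-a - 7*x)/(-a + 3*x)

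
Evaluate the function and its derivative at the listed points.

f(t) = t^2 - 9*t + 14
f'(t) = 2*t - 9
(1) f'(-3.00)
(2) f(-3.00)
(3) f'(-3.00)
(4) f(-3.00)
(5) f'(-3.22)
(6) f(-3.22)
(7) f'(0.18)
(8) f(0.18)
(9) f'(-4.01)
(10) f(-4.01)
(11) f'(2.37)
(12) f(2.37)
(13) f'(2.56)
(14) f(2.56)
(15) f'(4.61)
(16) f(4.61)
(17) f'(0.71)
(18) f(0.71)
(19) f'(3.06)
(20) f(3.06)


(1) = -15.00
(2) = 50.00
(3) = -15.00
(4) = 50.00
(5) = -15.44
(6) = 53.35
(7) = -8.64
(8) = 12.41
(9) = -17.02
(10) = 66.17
(11) = -4.26
(12) = -1.71
(13) = -3.88
(14) = -2.49
(15) = 0.22
(16) = -6.24
(17) = -7.58
(18) = 8.11
(19) = -2.88
(20) = -4.18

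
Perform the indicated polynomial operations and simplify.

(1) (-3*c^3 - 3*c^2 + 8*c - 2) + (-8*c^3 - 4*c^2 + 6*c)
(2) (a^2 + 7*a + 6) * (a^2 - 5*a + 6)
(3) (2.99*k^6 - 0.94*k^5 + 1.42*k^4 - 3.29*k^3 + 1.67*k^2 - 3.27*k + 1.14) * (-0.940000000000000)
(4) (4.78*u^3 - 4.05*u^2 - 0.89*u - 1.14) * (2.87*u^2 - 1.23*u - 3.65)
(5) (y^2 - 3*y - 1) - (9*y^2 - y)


(1) = -11*c^3 - 7*c^2 + 14*c - 2
(2) = a^4 + 2*a^3 - 23*a^2 + 12*a + 36
(3) = -2.8106*k^6 + 0.8836*k^5 - 1.3348*k^4 + 3.0926*k^3 - 1.5698*k^2 + 3.0738*k - 1.0716
(4) = 13.7186*u^5 - 17.5029*u^4 - 15.0198*u^3 + 12.6054*u^2 + 4.6507*u + 4.161
(5) = -8*y^2 - 2*y - 1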